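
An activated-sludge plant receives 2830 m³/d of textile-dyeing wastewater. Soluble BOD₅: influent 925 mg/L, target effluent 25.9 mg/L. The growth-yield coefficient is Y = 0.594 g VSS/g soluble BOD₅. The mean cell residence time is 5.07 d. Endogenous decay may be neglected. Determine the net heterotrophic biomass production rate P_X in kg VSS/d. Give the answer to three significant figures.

Since k_d ≈ 0, Y_obs = Y = 0.594 g VSS/g soluble BOD₅.
Substrate removed = Q·(S₀ − S) = 2830 m³/d × (925 − 25.9) g/m³ = 2.54×10^6 g/d = 2544 kg/d.
So the net sludge growth is P_X = 0.5940 × 2544 = 1511 kg VSS/d.

P_X ≈ 1510 kg VSS/d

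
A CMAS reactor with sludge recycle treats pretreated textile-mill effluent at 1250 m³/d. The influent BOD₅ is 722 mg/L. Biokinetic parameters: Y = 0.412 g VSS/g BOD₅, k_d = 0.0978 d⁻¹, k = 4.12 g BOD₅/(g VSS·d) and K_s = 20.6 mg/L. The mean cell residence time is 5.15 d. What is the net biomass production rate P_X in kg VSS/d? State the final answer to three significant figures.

For a completely mixed reactor with recycle the Lawrence–McCarty relation gives S = K_s·(1 + k_d·θ_c) / [θ_c·(Y·k − k_d) − 1] = 20.6 × (1 + 0.0978 × 5.15) / [5.15 × (0.412 × 4.12 − 0.0978) − 1] = 30.98 / 7.238 = 4.279 mg/L.
The observed yield is Y_obs = Y/(1 + k_d·θ_c) = 0.412 / (1 + 0.0978 × 5.15) = 0.412 / 1.504 = 0.2740 g VSS per g BOD₅ removed.
ΔS = 722 − 4.28 = 717.7 mg/L, so the substrate removal rate is 1250 × 717.7/1000 = 897.1 kg BOD₅/d.
Biomass produced: P_X = Y_obs·Q·ΔS = 0.2740 × 897.1 ≈ 245.8 kg VSS/d.

P_X ≈ 246 kg VSS/d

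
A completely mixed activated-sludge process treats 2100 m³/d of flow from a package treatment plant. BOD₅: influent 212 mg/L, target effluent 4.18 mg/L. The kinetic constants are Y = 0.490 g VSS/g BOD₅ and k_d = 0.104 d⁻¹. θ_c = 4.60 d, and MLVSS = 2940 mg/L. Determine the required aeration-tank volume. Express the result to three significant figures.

V ≈ 226 m³

Rearranging the biomass balance for a CMAS with decay, V = Y·Q·ΔS·θ_c / [X·(1+k_d θ_c)] = 0.490 × 2100 × (212 − 4.18) × 4.60 / [2940 × (1 + 0.104 × 4.60)] = 9.84×10^5 / 4346 = 226.3 m³.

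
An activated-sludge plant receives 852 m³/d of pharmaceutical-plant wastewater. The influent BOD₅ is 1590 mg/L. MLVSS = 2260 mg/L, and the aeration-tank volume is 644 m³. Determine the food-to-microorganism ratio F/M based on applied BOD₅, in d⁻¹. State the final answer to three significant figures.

F/M = Q·S₀ / (V·X) = 852 × 1590 / (644.0 × 2260) = 0.9308 g BOD₅·(g VSS·d)⁻¹.

F/M ≈ 0.931 d⁻¹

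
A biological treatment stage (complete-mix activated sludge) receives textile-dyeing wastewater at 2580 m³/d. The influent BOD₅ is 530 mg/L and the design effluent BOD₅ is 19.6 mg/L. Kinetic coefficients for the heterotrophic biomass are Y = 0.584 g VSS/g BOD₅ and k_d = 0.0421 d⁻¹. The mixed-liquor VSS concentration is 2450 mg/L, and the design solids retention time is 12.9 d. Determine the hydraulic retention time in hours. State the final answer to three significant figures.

Steady-state biomass mass balance: V·X·(1 + k_d·θ_c) = Y·Q·(S₀ − S)·θ_c, so V = 0.584 × 2580 × (530 − 19.6) × 12.9 / [2450 × (1 + 0.0421 × 12.9)] = 9.92×10^6 / 3781 = 2624 m³.
Hydraulic retention time τ = V/Q = 2624 / 2580 = 1.017 d = 24.41 h.

τ ≈ 24.4 h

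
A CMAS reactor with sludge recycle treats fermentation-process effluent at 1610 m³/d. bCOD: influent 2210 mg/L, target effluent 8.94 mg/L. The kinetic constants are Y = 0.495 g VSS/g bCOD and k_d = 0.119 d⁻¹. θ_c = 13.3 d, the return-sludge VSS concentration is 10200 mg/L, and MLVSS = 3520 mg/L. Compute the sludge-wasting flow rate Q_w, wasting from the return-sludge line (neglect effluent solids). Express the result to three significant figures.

Q_w ≈ 66.6 m³/d

From the SRT design equation V = Y Q (S₀−S) θ_c / [X (1 + k_d θ_c)] = 0.495 × 1610 × (2210 − 8.94) × 13.3 / [3520 × (1 + 0.119 × 13.3)] = 2.33×10^7 / 9091 = 2566 m³.
Wasting from the return line (neglecting effluent solids): Q_w = V·X / (θ_c·X_r) = 2566 × 3520 / (13.3 × 10200) = 66.59 m³/d.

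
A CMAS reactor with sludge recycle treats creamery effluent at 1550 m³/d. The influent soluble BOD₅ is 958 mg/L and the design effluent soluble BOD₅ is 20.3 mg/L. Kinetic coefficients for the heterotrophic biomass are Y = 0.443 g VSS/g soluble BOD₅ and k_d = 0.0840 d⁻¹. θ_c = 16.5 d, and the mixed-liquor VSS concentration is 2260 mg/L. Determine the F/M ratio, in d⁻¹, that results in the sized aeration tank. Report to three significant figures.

Steady-state biomass mass balance: V·X·(1 + k_d·θ_c) = Y·Q·(S₀ − S)·θ_c, so V = 0.443 × 1550 × (958 − 20.3) × 16.5 / [2260 × (1 + 0.0840 × 16.5)] = 1.06×10^7 / 5392 = 1970 m³.
Food-to-microorganism ratio F/M = Q S₀ / (V X) = 1550 × 958 / (1970 × 2260) = 0.3335 d⁻¹.

F/M ≈ 0.333 d⁻¹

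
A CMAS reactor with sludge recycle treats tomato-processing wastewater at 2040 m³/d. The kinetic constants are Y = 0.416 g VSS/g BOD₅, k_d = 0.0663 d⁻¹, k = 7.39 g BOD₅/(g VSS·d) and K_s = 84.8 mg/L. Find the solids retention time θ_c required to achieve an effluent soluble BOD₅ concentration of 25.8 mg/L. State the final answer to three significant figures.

From 1/θ_c = Y·k·S/(K_s + S) − k_d: Y·k·S/(K_s+S) = 0.416 × 7.39 × 25.8 / (84.8 + 25.8) = 0.7171 d⁻¹.
1/θ_c = 0.7171 − 0.0663 = 0.6508 d⁻¹, so θ_c = 1.536 d.

θ_c ≈ 1.54 d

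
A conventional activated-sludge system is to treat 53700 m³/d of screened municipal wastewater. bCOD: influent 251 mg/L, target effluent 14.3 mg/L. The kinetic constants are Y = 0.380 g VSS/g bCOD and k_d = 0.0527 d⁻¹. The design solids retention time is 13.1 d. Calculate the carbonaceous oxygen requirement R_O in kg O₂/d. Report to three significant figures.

R_O ≈ 8650 kg O₂/d

Correct the yield for decay: Y_obs = Y/(1 + k_d θ_c) = 0.380 / (1 + 0.0527 × 13.1) = 0.380 / 1.690 = 0.2248.
ΔS = 251 − 14.3 = 236.7 mg/L, so the substrate removal rate is 53700 × 236.7/1000 = 12711 kg bCOD/d.
Net sludge production P_X = 0.2248 × 12711 = 2857 kg VSS/d.
R_O = Q·ΔS − 1.42 P_X = 12711 − 4058 = 8653 kg O₂/d.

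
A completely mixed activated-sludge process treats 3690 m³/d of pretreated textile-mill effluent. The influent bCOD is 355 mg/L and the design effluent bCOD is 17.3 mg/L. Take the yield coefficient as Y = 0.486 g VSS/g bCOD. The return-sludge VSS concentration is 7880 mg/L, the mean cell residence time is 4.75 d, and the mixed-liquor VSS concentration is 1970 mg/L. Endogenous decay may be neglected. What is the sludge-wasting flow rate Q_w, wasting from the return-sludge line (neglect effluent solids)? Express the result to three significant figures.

Q_w ≈ 76.9 m³/d

With k_d = 0 the design equation reduces to V = Y Q (S₀−S) θ_c / X = 0.486 × 3690 × (355 − 17.3) × 4.75 / 1970 = 1460 m³.
θ_c = V·X/(Q_w·X_r) when wasting from the recycle, so Q_w = V·X/(θ_c·X_r) = 1460 × 1970 / (4.75 × 7880) = 76.85 m³/d.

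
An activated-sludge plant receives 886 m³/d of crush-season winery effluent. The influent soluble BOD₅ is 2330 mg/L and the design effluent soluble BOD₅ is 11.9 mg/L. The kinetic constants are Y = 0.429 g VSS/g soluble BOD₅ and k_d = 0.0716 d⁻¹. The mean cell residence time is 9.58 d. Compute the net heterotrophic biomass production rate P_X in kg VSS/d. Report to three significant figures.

P_X ≈ 523 kg VSS/d

Observed yield with endogenous decay: Y_obs = Y / (1 + k_d·θ_c) = 0.429 / (1 + 0.0716 × 9.58) = 0.429 / 1.686 = 0.2545 g VSS/g soluble BOD₅.
Substrate removed = Q·(S₀ − S) = 886 m³/d × (2330 − 11.9) g/m³ = 2.05×10^6 g/d = 2054 kg/d.
So the net sludge growth is P_X = 0.2545 × 2054 = 522.6 kg VSS/d.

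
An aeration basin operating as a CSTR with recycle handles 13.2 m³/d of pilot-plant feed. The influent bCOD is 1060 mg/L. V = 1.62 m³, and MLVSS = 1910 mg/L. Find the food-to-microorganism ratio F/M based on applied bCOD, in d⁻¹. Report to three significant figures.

F/M ≈ 4.52 d⁻¹

F/M = Q·S₀ / (V·X) = 13.2 × 1060 / (1.620 × 1910) = 4.522 g bCOD·(g VSS·d)⁻¹.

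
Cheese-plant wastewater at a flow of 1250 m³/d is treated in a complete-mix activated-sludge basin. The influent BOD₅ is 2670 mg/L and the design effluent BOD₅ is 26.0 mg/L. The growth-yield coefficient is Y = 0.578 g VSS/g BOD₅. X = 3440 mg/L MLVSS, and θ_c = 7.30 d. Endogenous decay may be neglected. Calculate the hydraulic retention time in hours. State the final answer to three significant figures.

With k_d = 0 the design equation reduces to V = Y Q (S₀−S) θ_c / X = 0.578 × 1250 × (2670 − 26.0) × 7.30 / 3440 = 4054 m³.
HRT = V/Q = 4054 m³ / 1250 m³·d⁻¹ = 3.243 d × 24 = 77.83 h.

τ ≈ 77.8 h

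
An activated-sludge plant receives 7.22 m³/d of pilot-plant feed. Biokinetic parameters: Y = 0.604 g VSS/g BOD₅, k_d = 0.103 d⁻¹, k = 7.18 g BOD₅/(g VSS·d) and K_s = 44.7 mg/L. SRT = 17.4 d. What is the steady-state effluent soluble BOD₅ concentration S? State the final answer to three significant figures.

Effluent substrate depends only on kinetics and SRT: S = K_s(1 + k_d θ_c) / [θ_c(Yk − k_d) − 1] = 44.7 × (1 + 0.103 × 17.4) / [17.4 × (0.604 × 7.18 − 0.103) − 1] = 124.8 / 72.67 = 1.718 mg/L.

S ≈ 1.72 mg/L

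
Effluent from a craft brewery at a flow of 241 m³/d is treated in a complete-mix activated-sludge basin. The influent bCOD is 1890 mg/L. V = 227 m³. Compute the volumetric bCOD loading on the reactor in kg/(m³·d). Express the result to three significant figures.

L_v ≈ 2.01 kg bCOD/(m³·d)

Volumetric loading L_v = Q·S₀ / V = 241 × 1890 g/m³ / 227.0 m³ = 2007 g/(m³·d) = 2.007 kg bCOD/(m³·d).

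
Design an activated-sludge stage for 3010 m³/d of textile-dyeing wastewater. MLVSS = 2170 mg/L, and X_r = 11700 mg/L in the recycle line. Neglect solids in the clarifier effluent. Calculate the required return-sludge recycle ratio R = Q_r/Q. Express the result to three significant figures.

R ≈ 0.228

R = Q_r/Q = X/(X_r − X) = 2170 / (11700 − 2170) = 0.2277.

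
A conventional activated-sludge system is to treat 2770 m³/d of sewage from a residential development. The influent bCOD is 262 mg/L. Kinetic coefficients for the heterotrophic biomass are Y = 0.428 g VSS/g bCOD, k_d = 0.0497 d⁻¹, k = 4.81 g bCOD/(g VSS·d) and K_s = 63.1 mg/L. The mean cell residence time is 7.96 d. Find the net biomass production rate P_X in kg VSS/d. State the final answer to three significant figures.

P_X ≈ 218 kg VSS/d

Effluent substrate depends only on kinetics and SRT: S = K_s(1 + k_d θ_c) / [θ_c(Yk − k_d) − 1] = 63.1 × (1 + 0.0497 × 7.96) / [7.96 × (0.428 × 4.81 − 0.0497) − 1] = 88.06 / 14.99 = 5.874 mg/L.
Observed yield with endogenous decay: Y_obs = Y / (1 + k_d·θ_c) = 0.428 / (1 + 0.0497 × 7.96) = 0.428 / 1.396 = 0.3067 g VSS/g bCOD.
Mass of bCOD removed per day: Q(S₀ − S) = 2770 × 256.1 g/m³ = 709.5 kg/d.
Net biomass production P_X = Y_obs × Q·(S₀ − S) = 0.3067 × 709.5 = 217.6 kg VSS/d.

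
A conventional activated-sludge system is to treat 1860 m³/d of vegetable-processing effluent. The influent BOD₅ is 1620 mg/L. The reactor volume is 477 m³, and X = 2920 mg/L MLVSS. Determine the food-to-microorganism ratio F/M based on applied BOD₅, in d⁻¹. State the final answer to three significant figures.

F/M ≈ 2.16 d⁻¹

F/M = applied load / biomass = Q·S₀/(V·X) = 1860 × 1620 / (477.0 × 2920) = 2.163 d⁻¹.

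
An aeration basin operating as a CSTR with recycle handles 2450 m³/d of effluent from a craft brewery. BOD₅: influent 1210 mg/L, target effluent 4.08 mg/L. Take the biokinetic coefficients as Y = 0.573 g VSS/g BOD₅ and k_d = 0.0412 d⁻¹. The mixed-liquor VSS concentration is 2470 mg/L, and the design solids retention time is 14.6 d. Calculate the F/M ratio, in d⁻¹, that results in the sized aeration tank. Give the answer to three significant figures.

From the SRT design equation V = Y Q (S₀−S) θ_c / [X (1 + k_d θ_c)] = 0.573 × 2450 × (1210 − 4.08) × 14.6 / [2470 × (1 + 0.0412 × 14.6)] = 2.47×10^7 / 3956 = 6248 m³.
Food-to-microorganism ratio F/M = Q S₀ / (V X) = 2450 × 1210 / (6248 × 2470) = 0.1921 d⁻¹.

F/M ≈ 0.192 d⁻¹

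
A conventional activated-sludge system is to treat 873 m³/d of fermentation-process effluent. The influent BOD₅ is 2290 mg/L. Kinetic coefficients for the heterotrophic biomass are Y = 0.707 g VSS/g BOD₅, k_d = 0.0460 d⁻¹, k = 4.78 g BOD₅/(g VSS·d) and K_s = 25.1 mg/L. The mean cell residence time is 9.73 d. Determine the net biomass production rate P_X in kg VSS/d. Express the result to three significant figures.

P_X ≈ 976 kg VSS/d

From the Monod/SRT balance for a CMAS, S = K_s·(1+k_d θ_c)/[θ_c·(Y k − k_d) − 1] = 25.1 × (1 + 0.0460 × 9.73) / [9.73 × (0.707 × 4.78 − 0.0460) − 1] = 36.33 / 31.43 = 1.156 mg/L.
Y_obs = Y / (1 + k_d θ_c) = 0.707 / (1 + 0.0460 × 9.73) = 0.707 / 1.448 = 0.4884.
Q·(S₀ − S) = 873 × (2290 − 1.16) × 10⁻³ = 1998 kg/d removed.
Biomass produced: P_X = Y_obs·Q·ΔS = 0.4884 × 1998 ≈ 975.9 kg VSS/d.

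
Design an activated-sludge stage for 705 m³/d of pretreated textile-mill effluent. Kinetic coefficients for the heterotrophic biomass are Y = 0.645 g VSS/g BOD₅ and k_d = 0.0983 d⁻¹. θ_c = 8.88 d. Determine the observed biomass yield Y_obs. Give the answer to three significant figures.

The observed yield is Y_obs = Y/(1 + k_d·θ_c) = 0.645 / (1 + 0.0983 × 8.88) = 0.645 / 1.873 = 0.3444 g VSS per g BOD₅ removed.

Y_obs ≈ 0.344 g VSS/g BOD₅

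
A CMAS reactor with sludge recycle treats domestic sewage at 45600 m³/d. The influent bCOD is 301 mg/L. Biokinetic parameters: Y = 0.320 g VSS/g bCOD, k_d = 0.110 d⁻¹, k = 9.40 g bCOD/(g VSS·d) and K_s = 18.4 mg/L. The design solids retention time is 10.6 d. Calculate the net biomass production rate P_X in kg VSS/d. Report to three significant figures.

For a completely mixed reactor with recycle the Lawrence–McCarty relation gives S = K_s·(1 + k_d·θ_c) / [θ_c·(Y·k − k_d) − 1] = 18.4 × (1 + 0.110 × 10.6) / [10.6 × (0.320 × 9.40 − 0.110) − 1] = 39.85 / 29.72 = 1.341 mg/L.
The observed yield is Y_obs = Y/(1 + k_d·θ_c) = 0.320 / (1 + 0.110 × 10.6) = 0.320 / 2.166 = 0.1477 g VSS per g bCOD removed.
Substrate removed = Q·(S₀ − S) = 45600 m³/d × (301 − 1.34) g/m³ = 1.37×10^7 g/d = 13664 kg/d.
P_X = Y_obs · Q(S₀ − S) = 0.1477 × 13664 = 2019 kg VSS/d.

P_X ≈ 2020 kg VSS/d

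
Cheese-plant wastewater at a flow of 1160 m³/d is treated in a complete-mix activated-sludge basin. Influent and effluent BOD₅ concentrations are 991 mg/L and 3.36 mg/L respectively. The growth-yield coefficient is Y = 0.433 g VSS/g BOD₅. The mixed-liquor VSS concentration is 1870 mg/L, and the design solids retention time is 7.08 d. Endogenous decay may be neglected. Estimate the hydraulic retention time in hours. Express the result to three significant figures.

τ ≈ 38.9 h

V·X = Y·Q·ΔS·θ_c gives V = 0.433 × 1160 × (991 − 3.36) × 7.08 / 1870 = 1878 m³.
HRT = V/Q = 1878 m³ / 1160 m³·d⁻¹ = 1.619 d × 24 = 38.86 h.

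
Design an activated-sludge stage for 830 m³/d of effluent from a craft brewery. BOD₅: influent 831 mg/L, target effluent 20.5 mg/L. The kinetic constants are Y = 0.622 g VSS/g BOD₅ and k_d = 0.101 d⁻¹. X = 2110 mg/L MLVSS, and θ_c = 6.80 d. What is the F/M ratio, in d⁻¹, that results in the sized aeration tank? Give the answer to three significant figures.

F/M ≈ 0.409 d⁻¹

Rearranging the biomass balance for a CMAS with decay, V = Y·Q·ΔS·θ_c / [X·(1+k_d θ_c)] = 0.622 × 830 × (831 − 20.5) × 6.80 / [2110 × (1 + 0.101 × 6.80)] = 2.85×10^6 / 3559 = 799.4 m³.
Food-to-microorganism ratio F/M = Q S₀ / (V X) = 830 × 831 / (799.4 × 2110) = 0.4089 d⁻¹.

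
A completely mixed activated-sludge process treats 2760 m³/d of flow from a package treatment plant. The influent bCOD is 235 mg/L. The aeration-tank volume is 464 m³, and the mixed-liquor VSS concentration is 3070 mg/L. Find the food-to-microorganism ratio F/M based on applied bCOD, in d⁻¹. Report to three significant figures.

F/M = Q·S₀ / (V·X) = 2760 × 235 / (464.0 × 3070) = 0.4553 g bCOD·(g VSS·d)⁻¹.

F/M ≈ 0.455 d⁻¹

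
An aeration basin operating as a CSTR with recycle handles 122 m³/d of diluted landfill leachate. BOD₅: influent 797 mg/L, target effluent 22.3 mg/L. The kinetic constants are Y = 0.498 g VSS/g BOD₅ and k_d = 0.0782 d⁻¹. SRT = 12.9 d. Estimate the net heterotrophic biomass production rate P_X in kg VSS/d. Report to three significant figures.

P_X ≈ 23.4 kg VSS/d

The observed yield is Y_obs = Y/(1 + k_d·θ_c) = 0.498 / (1 + 0.0782 × 12.9) = 0.498 / 2.009 = 0.2479 g VSS per g BOD₅ removed.
Q·(S₀ − S) = 122 × (797 − 22.3) × 10⁻³ = 94.51 kg/d removed.
Net biomass production P_X = Y_obs × Q·(S₀ − S) = 0.2479 × 94.51 = 23.43 kg VSS/d.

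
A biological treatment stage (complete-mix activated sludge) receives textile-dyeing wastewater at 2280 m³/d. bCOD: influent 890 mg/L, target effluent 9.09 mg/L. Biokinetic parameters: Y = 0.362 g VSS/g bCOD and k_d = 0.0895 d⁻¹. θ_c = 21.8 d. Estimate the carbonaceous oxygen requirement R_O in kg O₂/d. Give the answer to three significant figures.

Y_obs = Y / (1 + k_d θ_c) = 0.362 / (1 + 0.0895 × 21.8) = 0.362 / 2.951 = 0.1227.
Substrate removed = Q·(S₀ − S) = 2280 m³/d × (890 − 9.09) g/m³ = 2.01×10^6 g/d = 2008 kg/d.
P_X = Y_obs·Q·(S₀ − S) = 0.1227 × 2008 = 246.4 kg VSS/d.
Carbonaceous O₂ demand = substrate oxidised − cell-mass equivalent = 2008 − 1.42 × 246.4 = 1659 kg O₂/d.

R_O ≈ 1660 kg O₂/d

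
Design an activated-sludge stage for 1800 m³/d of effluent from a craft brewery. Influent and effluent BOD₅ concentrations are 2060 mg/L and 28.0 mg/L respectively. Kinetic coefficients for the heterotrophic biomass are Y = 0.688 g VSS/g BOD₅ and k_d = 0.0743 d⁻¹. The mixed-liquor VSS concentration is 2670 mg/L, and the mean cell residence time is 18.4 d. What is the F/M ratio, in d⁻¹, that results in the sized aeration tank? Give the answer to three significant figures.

F/M ≈ 0.190 d⁻¹

Steady-state biomass mass balance: V·X·(1 + k_d·θ_c) = Y·Q·(S₀ − S)·θ_c, so V = 0.688 × 1800 × (2060 − 28.0) × 18.4 / [2670 × (1 + 0.0743 × 18.4)] = 4.63×10^7 / 6320 = 7326 m³.
Food-to-microorganism ratio F/M = Q S₀ / (V X) = 1800 × 2060 / (7326 × 2670) = 0.1896 d⁻¹.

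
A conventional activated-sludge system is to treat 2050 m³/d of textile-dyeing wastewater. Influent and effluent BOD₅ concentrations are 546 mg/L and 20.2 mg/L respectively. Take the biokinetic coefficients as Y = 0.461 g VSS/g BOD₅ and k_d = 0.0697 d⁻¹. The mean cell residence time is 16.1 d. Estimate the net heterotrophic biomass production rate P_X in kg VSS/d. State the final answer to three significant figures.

P_X ≈ 234 kg VSS/d

Y_obs = Y / (1 + k_d θ_c) = 0.461 / (1 + 0.0697 × 16.1) = 0.461 / 2.122 = 0.2172.
Q·(S₀ − S) = 2050 × (546 − 20.2) × 10⁻³ = 1078 kg/d removed.
Biomass produced: P_X = Y_obs·Q·ΔS = 0.2172 × 1078 ≈ 234.2 kg VSS/d.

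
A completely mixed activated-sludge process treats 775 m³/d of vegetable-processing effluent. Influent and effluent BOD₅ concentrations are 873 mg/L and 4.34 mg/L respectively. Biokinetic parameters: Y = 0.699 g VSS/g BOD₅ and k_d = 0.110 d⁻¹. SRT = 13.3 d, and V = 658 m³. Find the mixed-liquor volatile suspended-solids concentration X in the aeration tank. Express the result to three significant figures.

X ≈ 3860 mg/L

Solving the biomass balance for X: X = Y Q (S₀−S) θ_c / [V (1+k_d θ_c)] = 0.699 × 775 × (873 − 4.34) × 13.3 / [658 × (1 + 0.110 × 13.3)] = 3862 mg/L.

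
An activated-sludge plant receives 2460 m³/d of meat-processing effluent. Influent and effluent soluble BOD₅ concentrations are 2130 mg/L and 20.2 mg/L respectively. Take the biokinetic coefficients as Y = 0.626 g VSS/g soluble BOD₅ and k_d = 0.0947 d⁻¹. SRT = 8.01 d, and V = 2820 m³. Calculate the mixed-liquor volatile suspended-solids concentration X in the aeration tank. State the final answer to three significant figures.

X ≈ 5250 mg/L

Solving the biomass balance for X: X = Y Q (S₀−S) θ_c / [V (1+k_d θ_c)] = 0.626 × 2460 × (2130 − 20.2) × 8.01 / [2820 × (1 + 0.0947 × 8.01)] = 5248 mg/L.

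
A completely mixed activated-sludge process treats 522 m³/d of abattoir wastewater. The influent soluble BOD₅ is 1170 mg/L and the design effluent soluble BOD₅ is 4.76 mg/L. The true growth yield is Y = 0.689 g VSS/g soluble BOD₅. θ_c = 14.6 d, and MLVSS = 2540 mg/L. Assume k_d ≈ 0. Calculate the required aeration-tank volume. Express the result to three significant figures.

V ≈ 2410 m³

Biomass mass balance (decay neglected): V·X = Y·Q·(S₀ − S)·θ_c, so V = 0.689 × 522 × (1170 − 4.76) × 14.6 / 2540 = 2409 m³.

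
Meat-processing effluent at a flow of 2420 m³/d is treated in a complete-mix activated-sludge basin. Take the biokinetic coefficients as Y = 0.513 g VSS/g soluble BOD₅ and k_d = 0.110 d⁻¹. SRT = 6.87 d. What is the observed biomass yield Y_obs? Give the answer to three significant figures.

Y_obs = Y / (1 + k_d θ_c) = 0.513 / (1 + 0.110 × 6.87) = 0.513 / 1.756 = 0.2922.

Y_obs ≈ 0.292 g VSS/g soluble BOD₅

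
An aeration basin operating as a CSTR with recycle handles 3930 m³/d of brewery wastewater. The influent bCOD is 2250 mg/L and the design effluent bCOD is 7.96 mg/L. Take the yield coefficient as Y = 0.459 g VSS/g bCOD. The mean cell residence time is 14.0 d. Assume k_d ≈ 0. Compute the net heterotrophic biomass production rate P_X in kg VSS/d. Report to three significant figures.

P_X ≈ 4040 kg VSS/d

With endogenous decay neglected, the observed yield equals the true yield: Y_obs = Y = 0.459 g VSS/g bCOD.
Q·(S₀ − S) = 3930 × (2250 − 7.96) × 10⁻³ = 8811 kg/d removed.
Biomass produced: P_X = Y_obs·Q·ΔS = 0.4590 × 8811 ≈ 4044 kg VSS/d.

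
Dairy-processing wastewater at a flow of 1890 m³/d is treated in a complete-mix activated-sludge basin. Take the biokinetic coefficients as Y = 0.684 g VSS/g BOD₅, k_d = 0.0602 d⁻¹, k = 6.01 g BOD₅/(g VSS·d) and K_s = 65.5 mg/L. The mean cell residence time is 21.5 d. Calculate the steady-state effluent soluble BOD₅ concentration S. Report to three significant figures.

Effluent substrate depends only on kinetics and SRT: S = K_s(1 + k_d θ_c) / [θ_c(Yk − k_d) − 1] = 65.5 × (1 + 0.0602 × 21.5) / [21.5 × (0.684 × 6.01 − 0.0602) − 1] = 150.3 / 86.09 = 1.746 mg/L.

S ≈ 1.75 mg/L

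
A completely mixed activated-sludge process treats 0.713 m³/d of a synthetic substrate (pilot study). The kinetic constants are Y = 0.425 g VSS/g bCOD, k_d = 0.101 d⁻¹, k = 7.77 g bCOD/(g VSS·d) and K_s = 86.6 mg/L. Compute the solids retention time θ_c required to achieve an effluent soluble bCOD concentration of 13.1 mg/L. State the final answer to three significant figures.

At the target effluent, Y k S/(K_s+S) = 0.425×7.77×13.1/99.70 = 0.4339 d⁻¹.
θ_c = 1/(μ − k_d) = 1/(0.4339 − 0.101) = 1/0.3329 = 3.004 d.

θ_c ≈ 3.00 d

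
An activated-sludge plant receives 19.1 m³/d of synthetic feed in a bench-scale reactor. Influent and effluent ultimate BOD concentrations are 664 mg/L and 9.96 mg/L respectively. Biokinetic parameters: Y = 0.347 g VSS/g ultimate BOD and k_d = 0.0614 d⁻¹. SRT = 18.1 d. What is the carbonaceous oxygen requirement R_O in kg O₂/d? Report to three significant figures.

R_O ≈ 9.58 kg O₂/d

Correct the yield for decay: Y_obs = Y/(1 + k_d θ_c) = 0.347 / (1 + 0.0614 × 18.1) = 0.347 / 2.111 = 0.1644.
Q·(S₀ − S) = 19.1 × (664 − 9.96) × 10⁻³ = 12.49 kg/d removed.
Biomass synthesised: P_X = Y_obs × 12.49 = 2.053 kg VSS/d.
Carbonaceous O₂ demand = substrate oxidised − cell-mass equivalent = 12.49 − 1.42 × 2.053 = 9.577 kg O₂/d.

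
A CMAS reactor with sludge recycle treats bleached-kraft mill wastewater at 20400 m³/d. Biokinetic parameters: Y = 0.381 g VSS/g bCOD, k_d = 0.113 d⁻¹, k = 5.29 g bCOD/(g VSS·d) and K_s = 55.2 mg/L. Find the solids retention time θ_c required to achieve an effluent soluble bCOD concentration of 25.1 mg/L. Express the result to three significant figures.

θ_c ≈ 1.93 d

Specific growth rate at S = 25.1 mg/L: μ = YkS/(K_s+S) = 0.381·5.29·25.1/(55.2+25.1) = 0.6300 d⁻¹.
θ_c = 1/(μ − k_d) = 1/(0.6300 − 0.113) = 1/0.5170 = 1.934 d.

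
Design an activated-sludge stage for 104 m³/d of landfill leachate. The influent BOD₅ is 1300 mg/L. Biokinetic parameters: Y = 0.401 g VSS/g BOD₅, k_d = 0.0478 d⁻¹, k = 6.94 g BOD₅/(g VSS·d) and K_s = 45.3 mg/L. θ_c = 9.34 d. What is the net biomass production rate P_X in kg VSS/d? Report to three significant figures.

P_X ≈ 37.4 kg VSS/d

From the Monod/SRT balance for a CMAS, S = K_s·(1+k_d θ_c)/[θ_c·(Y k − k_d) − 1] = 45.3 × (1 + 0.0478 × 9.34) / [9.34 × (0.401 × 6.94 − 0.0478) − 1] = 65.52 / 24.55 = 2.669 mg/L.
Observed yield with endogenous decay: Y_obs = Y / (1 + k_d·θ_c) = 0.401 / (1 + 0.0478 × 9.34) = 0.401 / 1.446 = 0.2772 g VSS/g BOD₅.
Mass of BOD₅ removed per day: Q(S₀ − S) = 104 × 1297 g/m³ = 134.9 kg/d.
Biomass produced: P_X = Y_obs·Q·ΔS = 0.2772 × 134.9 ≈ 37.40 kg VSS/d.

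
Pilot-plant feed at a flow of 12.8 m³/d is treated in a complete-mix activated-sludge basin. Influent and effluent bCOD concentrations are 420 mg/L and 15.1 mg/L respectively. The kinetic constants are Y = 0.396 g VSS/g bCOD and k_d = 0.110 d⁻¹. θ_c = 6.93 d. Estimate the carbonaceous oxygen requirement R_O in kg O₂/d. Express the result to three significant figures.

The observed yield is Y_obs = Y/(1 + k_d·θ_c) = 0.396 / (1 + 0.110 × 6.93) = 0.396 / 1.762 = 0.2247 g VSS per g bCOD removed.
Substrate removed = Q·(S₀ − S) = 12.8 m³/d × (420 − 15.1) g/m³ = 5.18×10^3 g/d = 5.183 kg/d.
Net sludge production P_X = 0.2247 × 5.183 = 1.165 kg VSS/d.
R_O = Q·ΔS − 1.42 P_X = 5.183 − 1.654 = 3.529 kg O₂/d.

R_O ≈ 3.53 kg O₂/d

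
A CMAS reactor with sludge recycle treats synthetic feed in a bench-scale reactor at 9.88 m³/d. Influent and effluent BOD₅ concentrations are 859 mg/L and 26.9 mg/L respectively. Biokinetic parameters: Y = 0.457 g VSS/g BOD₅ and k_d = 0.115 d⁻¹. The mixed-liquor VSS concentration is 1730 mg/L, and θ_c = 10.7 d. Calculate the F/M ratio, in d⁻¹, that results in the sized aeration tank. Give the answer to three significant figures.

Rearranging the biomass balance for a CMAS with decay, V = Y·Q·ΔS·θ_c / [X·(1+k_d θ_c)] = 0.457 × 9.88 × (859 − 26.9) × 10.7 / [1730 × (1 + 0.115 × 10.7)] = 4.02×10^4 / 3859 = 10.42 m³.
F/M = applied load / biomass = Q·S₀/(V·X) = 9.88 × 859 / (10.42 × 1730) = 0.4709 d⁻¹.

F/M ≈ 0.471 d⁻¹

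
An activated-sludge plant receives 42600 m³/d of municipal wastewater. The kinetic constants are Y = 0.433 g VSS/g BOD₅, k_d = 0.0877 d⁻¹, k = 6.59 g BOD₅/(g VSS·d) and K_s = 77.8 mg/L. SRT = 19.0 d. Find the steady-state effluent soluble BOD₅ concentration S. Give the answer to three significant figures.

From the Monod/SRT balance for a CMAS, S = K_s·(1+k_d θ_c)/[θ_c·(Y k − k_d) − 1] = 77.8 × (1 + 0.0877 × 19.0) / [19.0 × (0.433 × 6.59 − 0.0877) − 1] = 207.4 / 51.55 = 4.024 mg/L.

S ≈ 4.02 mg/L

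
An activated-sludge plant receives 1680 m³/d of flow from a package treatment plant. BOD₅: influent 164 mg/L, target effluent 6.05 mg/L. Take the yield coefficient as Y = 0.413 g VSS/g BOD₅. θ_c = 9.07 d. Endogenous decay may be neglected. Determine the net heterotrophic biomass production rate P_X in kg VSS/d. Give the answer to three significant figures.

No decay correction is needed, so Y_obs = Y = 0.413.
Q·(S₀ − S) = 1680 × (164 − 6.05) × 10⁻³ = 265.4 kg/d removed.
Net biomass production P_X = Y_obs × Q·(S₀ − S) = 0.4130 × 265.4 = 109.6 kg VSS/d.

P_X ≈ 110 kg VSS/d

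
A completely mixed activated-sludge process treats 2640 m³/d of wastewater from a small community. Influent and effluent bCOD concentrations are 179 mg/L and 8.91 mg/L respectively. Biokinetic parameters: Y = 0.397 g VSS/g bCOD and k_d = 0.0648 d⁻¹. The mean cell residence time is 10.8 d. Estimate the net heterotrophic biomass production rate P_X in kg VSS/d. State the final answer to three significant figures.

The observed yield is Y_obs = Y/(1 + k_d·θ_c) = 0.397 / (1 + 0.0648 × 10.8) = 0.397 / 1.700 = 0.2336 g VSS per g bCOD removed.
ΔS = 179 − 8.91 = 170.1 mg/L, so the substrate removal rate is 2640 × 170.1/1000 = 449.0 kg bCOD/d.
Biomass produced: P_X = Y_obs·Q·ΔS = 0.2336 × 449.0 ≈ 104.9 kg VSS/d.

P_X ≈ 105 kg VSS/d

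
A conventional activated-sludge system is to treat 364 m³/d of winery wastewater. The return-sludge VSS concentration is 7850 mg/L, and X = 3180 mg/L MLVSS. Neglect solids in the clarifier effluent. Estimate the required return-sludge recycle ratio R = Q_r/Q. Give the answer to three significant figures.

R ≈ 0.681

Solids balance on the clarifier gives (1+R)X = R·X_r, so R = X/(X_r − X) = 3180 / (7850 − 3180) = 0.6809.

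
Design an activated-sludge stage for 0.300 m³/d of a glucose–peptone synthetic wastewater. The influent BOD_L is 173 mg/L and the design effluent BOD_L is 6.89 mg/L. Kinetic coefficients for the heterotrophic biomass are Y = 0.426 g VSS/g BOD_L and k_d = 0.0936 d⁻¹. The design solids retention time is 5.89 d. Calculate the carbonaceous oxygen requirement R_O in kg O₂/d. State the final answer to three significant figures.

R_O ≈ 0.0304 kg O₂/d

The observed yield is Y_obs = Y/(1 + k_d·θ_c) = 0.426 / (1 + 0.0936 × 5.89) = 0.426 / 1.551 = 0.2746 g VSS per g BOD_L removed.
ΔS = 173 − 6.89 = 166.1 mg/L, so the substrate removal rate is 0.300 × 166.1/1000 = 0.04983 kg BOD_L/d.
Net sludge production P_X = 0.2746 × 0.04983 = 0.01368 kg VSS/d.
Carbonaceous O₂ demand = substrate oxidised − cell-mass equivalent = 0.04983 − 1.42 × 0.01368 = 0.03040 kg O₂/d.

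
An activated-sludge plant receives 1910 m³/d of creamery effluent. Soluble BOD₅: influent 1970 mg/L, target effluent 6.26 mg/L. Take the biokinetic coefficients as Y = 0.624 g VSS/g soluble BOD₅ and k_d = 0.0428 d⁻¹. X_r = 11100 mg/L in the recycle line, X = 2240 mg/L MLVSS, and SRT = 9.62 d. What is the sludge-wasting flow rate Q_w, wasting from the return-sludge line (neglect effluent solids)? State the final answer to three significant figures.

Q_w ≈ 149 m³/d

From the SRT design equation V = Y Q (S₀−S) θ_c / [X (1 + k_d θ_c)] = 0.624 × 1910 × (1970 − 6.26) × 9.62 / [2240 × (1 + 0.0428 × 9.62)] = 2.25×10^7 / 3162 = 7120 m³.
θ_c = V·X/(Q_w·X_r) when wasting from the recycle, so Q_w = V·X/(θ_c·X_r) = 7120 × 2240 / (9.62 × 11100) = 149.4 m³/d.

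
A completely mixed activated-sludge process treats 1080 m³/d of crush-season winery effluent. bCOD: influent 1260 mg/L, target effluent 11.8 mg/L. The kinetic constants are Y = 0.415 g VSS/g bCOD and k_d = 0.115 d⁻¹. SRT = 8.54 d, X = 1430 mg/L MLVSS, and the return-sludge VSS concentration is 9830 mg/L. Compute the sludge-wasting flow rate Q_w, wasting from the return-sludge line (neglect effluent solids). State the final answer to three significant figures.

Steady-state biomass mass balance: V·X·(1 + k_d·θ_c) = Y·Q·(S₀ − S)·θ_c, so V = 0.415 × 1080 × (1260 − 11.8) × 8.54 / [1430 × (1 + 0.115 × 8.54)] = 4.78×10^6 / 2834 = 1686 m³.
Wasting from the return line (neglecting effluent solids): Q_w = V·X / (θ_c·X_r) = 1686 × 1430 / (8.54 × 9830) = 28.71 m³/d.

Q_w ≈ 28.7 m³/d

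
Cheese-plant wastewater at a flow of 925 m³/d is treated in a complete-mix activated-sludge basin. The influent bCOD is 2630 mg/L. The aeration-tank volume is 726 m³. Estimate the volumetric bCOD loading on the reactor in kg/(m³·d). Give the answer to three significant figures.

L_v ≈ 3.35 kg bCOD/(m³·d)

Volumetric loading L_v = Q·S₀ / V = 925 × 2630 g/m³ / 726.0 m³ = 3351 g/(m³·d) = 3.351 kg bCOD/(m³·d).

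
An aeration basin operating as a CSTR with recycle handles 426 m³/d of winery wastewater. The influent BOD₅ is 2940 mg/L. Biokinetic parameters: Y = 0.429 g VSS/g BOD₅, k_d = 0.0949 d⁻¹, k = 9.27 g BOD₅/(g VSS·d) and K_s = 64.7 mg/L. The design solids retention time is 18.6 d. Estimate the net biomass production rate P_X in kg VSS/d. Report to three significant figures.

P_X ≈ 194 kg VSS/d

For a completely mixed reactor with recycle the Lawrence–McCarty relation gives S = K_s·(1 + k_d·θ_c) / [θ_c·(Y·k − k_d) − 1] = 64.7 × (1 + 0.0949 × 18.6) / [18.6 × (0.429 × 9.27 − 0.0949) − 1] = 178.9 / 71.20 = 2.513 mg/L.
Y_obs = Y / (1 + k_d θ_c) = 0.429 / (1 + 0.0949 × 18.6) = 0.429 / 2.765 = 0.1551.
Substrate removed = Q·(S₀ − S) = 426 m³/d × (2940 − 2.51) g/m³ = 1.25×10^6 g/d = 1251 kg/d.
Biomass produced: P_X = Y_obs·Q·ΔS = 0.1551 × 1251 ≈ 194.1 kg VSS/d.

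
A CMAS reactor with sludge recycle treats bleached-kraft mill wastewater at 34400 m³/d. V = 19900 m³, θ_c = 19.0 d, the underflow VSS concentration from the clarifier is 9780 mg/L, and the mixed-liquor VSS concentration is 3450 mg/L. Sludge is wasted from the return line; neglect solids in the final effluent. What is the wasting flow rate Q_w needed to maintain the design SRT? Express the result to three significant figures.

Q_w ≈ 369 m³/d

θ_c = V·X/(Q_w·X_r) when wasting from the recycle, so Q_w = V·X/(θ_c·X_r) = 19900 × 3450 / (19.0 × 9780) = 369.5 m³/d.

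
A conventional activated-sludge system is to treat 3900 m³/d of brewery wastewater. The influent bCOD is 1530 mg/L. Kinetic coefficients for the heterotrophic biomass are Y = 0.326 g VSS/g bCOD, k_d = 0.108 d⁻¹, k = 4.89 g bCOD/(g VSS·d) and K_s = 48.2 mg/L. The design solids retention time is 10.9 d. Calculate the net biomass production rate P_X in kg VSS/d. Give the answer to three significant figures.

P_X ≈ 889 kg VSS/d

For a completely mixed reactor with recycle the Lawrence–McCarty relation gives S = K_s·(1 + k_d·θ_c) / [θ_c·(Y·k − k_d) − 1] = 48.2 × (1 + 0.108 × 10.9) / [10.9 × (0.326 × 4.89 − 0.108) − 1] = 104.9 / 15.20 = 6.905 mg/L.
Observed yield with endogenous decay: Y_obs = Y / (1 + k_d·θ_c) = 0.326 / (1 + 0.108 × 10.9) = 0.326 / 2.177 = 0.1497 g VSS/g bCOD.
Substrate removed = Q·(S₀ − S) = 3900 m³/d × (1530 − 6.90) g/m³ = 5.94×10^6 g/d = 5940 kg/d.
Biomass produced: P_X = Y_obs·Q·ΔS = 0.1497 × 5940 ≈ 889.4 kg VSS/d.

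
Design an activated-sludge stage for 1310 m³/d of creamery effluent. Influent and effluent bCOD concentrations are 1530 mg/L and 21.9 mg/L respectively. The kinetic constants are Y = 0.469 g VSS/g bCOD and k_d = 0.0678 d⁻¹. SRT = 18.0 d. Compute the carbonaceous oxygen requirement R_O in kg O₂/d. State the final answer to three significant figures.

Observed yield with endogenous decay: Y_obs = Y / (1 + k_d·θ_c) = 0.469 / (1 + 0.0678 × 18.0) = 0.469 / 2.220 = 0.2112 g VSS/g bCOD.
Q·(S₀ − S) = 1310 × (1530 − 21.9) × 10⁻³ = 1976 kg/d removed.
Net sludge production P_X = 0.2112 × 1976 = 417.3 kg VSS/d.
R_O = Q·(S₀ − S) − 1.42·P_X = 1976 − 1.42 × 417.3 = 1383 kg O₂/d.

R_O ≈ 1380 kg O₂/d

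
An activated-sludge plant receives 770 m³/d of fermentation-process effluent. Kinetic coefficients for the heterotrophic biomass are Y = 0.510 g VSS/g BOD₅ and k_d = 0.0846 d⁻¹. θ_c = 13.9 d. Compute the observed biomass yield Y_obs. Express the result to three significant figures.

Y_obs ≈ 0.234 g VSS/g BOD₅

Correct the yield for decay: Y_obs = Y/(1 + k_d θ_c) = 0.510 / (1 + 0.0846 × 13.9) = 0.510 / 2.176 = 0.2344.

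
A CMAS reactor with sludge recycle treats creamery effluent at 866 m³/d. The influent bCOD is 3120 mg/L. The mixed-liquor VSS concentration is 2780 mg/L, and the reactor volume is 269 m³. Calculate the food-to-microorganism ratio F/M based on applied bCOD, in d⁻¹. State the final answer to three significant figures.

F/M = Q·S₀ / (V·X) = 866 × 3120 / (269.0 × 2780) = 3.613 g bCOD·(g VSS·d)⁻¹.

F/M ≈ 3.61 d⁻¹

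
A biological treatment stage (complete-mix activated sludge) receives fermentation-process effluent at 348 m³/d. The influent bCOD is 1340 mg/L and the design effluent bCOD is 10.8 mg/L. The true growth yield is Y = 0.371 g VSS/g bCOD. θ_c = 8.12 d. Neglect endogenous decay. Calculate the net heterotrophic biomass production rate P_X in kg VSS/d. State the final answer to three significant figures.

P_X ≈ 172 kg VSS/d

With endogenous decay neglected, the observed yield equals the true yield: Y_obs = Y = 0.371 g VSS/g bCOD.
Substrate removed = Q·(S₀ − S) = 348 m³/d × (1340 − 10.8) g/m³ = 4.63×10^5 g/d = 462.6 kg/d.
So the net sludge growth is P_X = 0.3710 × 462.6 = 171.6 kg VSS/d.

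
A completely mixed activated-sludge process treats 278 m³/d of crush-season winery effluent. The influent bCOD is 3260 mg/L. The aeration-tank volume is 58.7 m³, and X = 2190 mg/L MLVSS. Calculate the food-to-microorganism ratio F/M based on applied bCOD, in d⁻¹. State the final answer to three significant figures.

F/M ≈ 7.05 d⁻¹

F/M = Q·S₀ / (V·X) = 278 × 3260 / (58.70 × 2190) = 7.050 g bCOD·(g VSS·d)⁻¹.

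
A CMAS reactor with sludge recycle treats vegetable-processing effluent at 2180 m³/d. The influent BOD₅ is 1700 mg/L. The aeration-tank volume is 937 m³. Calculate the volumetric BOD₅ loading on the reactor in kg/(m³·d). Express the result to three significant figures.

L_v ≈ 3.96 kg BOD₅/(m³·d)

Volumetric loading L_v = Q·S₀ / V = 2180 × 1700 g/m³ / 937.0 m³ = 3955 g/(m³·d) = 3.955 kg BOD₅/(m³·d).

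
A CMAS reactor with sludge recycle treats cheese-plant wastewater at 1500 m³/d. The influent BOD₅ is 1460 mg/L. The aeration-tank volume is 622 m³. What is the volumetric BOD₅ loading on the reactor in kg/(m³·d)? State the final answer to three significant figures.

Applied BOD₅ load per unit volume = Q·S₀/V = (1500 × 1460/1000)/622.0 = 3.521 kg BOD₅·m⁻³·d⁻¹.

L_v ≈ 3.52 kg BOD₅/(m³·d)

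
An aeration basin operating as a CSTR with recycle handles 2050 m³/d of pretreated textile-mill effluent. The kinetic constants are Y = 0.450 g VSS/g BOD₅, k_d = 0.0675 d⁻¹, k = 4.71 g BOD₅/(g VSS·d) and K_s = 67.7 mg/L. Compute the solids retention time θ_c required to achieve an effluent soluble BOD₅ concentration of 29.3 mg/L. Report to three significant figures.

At the target effluent, Y k S/(K_s+S) = 0.450×4.71×29.3/97.00 = 0.6402 d⁻¹.
1/θ_c = 0.6402 − 0.0675 = 0.5727 d⁻¹, so θ_c = 1.746 d.

θ_c ≈ 1.75 d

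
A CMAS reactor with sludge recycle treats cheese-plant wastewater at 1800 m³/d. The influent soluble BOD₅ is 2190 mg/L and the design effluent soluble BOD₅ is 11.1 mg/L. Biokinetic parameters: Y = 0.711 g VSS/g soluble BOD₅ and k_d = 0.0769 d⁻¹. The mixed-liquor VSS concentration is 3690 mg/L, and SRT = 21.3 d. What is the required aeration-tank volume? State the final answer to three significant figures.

V ≈ 6100 m³

Rearranging the biomass balance for a CMAS with decay, V = Y·Q·ΔS·θ_c / [X·(1+k_d θ_c)] = 0.711 × 1800 × (2190 − 11.1) × 21.3 / [3690 × (1 + 0.0769 × 21.3)] = 5.94×10^7 / 9734 = 6102 m³.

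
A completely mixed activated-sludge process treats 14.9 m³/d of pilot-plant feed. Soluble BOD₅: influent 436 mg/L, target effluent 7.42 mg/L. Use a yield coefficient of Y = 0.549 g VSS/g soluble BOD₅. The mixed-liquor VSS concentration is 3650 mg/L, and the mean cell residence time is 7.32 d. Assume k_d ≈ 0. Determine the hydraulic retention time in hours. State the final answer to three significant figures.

With k_d = 0 the design equation reduces to V = Y Q (S₀−S) θ_c / X = 0.549 × 14.9 × (436 − 7.42) × 7.32 / 3650 = 7.031 m³.
τ = V/Q = 7.031/14.9 = 0.4719 d, or 11.32 h.

τ ≈ 11.3 h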